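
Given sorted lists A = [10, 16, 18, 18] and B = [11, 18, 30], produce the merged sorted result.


List A: [10, 16, 18, 18]
List B: [11, 18, 30]
Repeatedly compare the front elements and take the smaller:
  10 vs 11 -> take 10
  16 vs 11 -> take 11
  16 vs 18 -> take 16
  18 vs 18 -> take 18
  18 vs 18 -> take 18
  A is exhausted; append the rest of B: [18, 30]
Final answer: [10, 11, 16, 18, 18, 18, 30]


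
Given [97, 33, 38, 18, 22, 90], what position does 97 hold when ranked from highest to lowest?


Sort descending: [97, 90, 38, 33, 22, 18]
Find 97 in the sorted list.
97 is at position 1.
Final answer: 1


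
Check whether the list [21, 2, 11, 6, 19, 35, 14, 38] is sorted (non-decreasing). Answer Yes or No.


Check consecutive pairs:
  21 <= 2? False
  2 <= 11? True
  11 <= 6? False
  6 <= 19? True
  19 <= 35? True
  35 <= 14? False
  14 <= 38? True
3 consecutive pair(s) are out of order, so the list is not sorted.
Final answer: No


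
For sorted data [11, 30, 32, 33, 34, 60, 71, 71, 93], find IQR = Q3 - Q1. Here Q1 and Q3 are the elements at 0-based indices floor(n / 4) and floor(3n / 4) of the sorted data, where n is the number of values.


The data has n = 9 elements.
Q1 index = floor(9 / 4) = floor(2.25) = 2; Q3 index = floor(3 * 9 / 4) = floor(6.75) = 6
Q1 = element at index 2 = 32
Q3 = element at index 6 = 71
IQR = 71 - 32 = 39
Final answer: 39


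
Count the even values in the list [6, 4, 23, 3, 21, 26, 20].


Check each element:
  6 is even
  4 is even
  23 is odd
  3 is odd
  21 is odd
  26 is even
  20 is even
Evens: [6, 4, 26, 20]
Count of evens = 4
Final answer: 4


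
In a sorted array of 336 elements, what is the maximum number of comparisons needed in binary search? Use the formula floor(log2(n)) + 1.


Binary search halves the search space each step.
Maximum comparisons = floor(log2(336)) + 1
log2(336) = 8.3923
floor(log2(336)) = 8, so 8 + 1 = 9
Final answer: 9


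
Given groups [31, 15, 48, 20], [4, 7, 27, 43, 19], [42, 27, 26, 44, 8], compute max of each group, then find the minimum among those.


Find max of each group:
  Group 1: [31, 15, 48, 20] -> max = 48
  Group 2: [4, 7, 27, 43, 19] -> max = 43
  Group 3: [42, 27, 26, 44, 8] -> max = 44
Maxes: [48, 43, 44]
Minimum of maxes = 43
Final answer: 43


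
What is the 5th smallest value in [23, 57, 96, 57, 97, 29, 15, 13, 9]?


Sort ascending: [9, 13, 15, 23, 29, 57, 57, 96, 97]
The 5th element (1-indexed) is at index 4.
Value = 29
Final answer: 29


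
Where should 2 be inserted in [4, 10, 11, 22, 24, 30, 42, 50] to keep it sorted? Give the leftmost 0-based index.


List is sorted: [4, 10, 11, 22, 24, 30, 42, 50]
We need the leftmost position where 2 can be inserted, i.e. the first index whose element is >= 2 (or the end of the list if none is).
Binary search with low=0, high=8 (0-based indices):
  low=0, high=8, mid=4: a[4]=24 >= 2, so high = 4
  low=0, high=4, mid=2: a[2]=11 >= 2, so high = 2
  low=0, high=2, mid=1: a[1]=10 >= 2, so high = 1
  low=0, high=1, mid=0: a[0]=4 >= 2, so high = 0
Now low = high = 0, so the insertion index is 0.
Final answer: 0


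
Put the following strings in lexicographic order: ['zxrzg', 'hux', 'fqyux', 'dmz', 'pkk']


Compare strings character by character (the first differing letter decides):
  'dmz' < 'fqyux' since 'd' < 'f' at position 1
  'fqyux' < 'hux' since 'f' < 'h' at position 1
  'hux' < 'pkk' since 'h' < 'p' at position 1
  'pkk' < 'zxrzg' since 'p' < 'z' at position 1
Chaining these comparisons gives the alphabetical order.
Final answer: ['dmz', 'fqyux', 'hux', 'pkk', 'zxrzg']


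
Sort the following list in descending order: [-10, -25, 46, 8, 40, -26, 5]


Original list: [-10, -25, 46, 8, 40, -26, 5]
Repeatedly take the largest remaining element:
  Remaining [-10, -25, 46, 8, 40, -26, 5] -> largest is 46
  Remaining [-10, -25, 8, 40, -26, 5] -> largest is 40
  Remaining [-10, -25, 8, -26, 5] -> largest is 8
  Remaining [-10, -25, -26, 5] -> largest is 5
  Remaining [-10, -25, -26] -> largest is -10
  Remaining [-25, -26] -> largest is -25
  Remaining [-26] -> largest is -26
Collecting the picks in order gives the descending list.
Final answer: [46, 40, 8, 5, -10, -25, -26]


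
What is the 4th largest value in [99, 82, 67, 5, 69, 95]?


Sort descending: [99, 95, 82, 69, 67, 5]
The 4th element (1-indexed) is at index 3.
Value = 69
Final answer: 69


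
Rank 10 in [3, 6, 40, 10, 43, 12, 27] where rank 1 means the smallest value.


Sort ascending: [3, 6, 10, 12, 27, 40, 43]
Find 10 in the sorted list.
10 is at position 3 (1-indexed).
Final answer: 3


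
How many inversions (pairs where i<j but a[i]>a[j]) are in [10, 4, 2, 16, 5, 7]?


For each element, count the later elements that are smaller than it:
  10 (index 0): smaller elements after it = [4, 2, 5, 7] -> 4
  4 (index 1): smaller elements after it = [2] -> 1
  2 (index 2): smaller elements after it = [] -> 0
  16 (index 3): smaller elements after it = [5, 7] -> 2
  5 (index 4): smaller elements after it = [] -> 0
Total inversions = 4 + 1 + 0 + 2 + 0 = 7
Final answer: 7


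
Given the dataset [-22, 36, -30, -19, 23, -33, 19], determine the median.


First, sort the list: [-33, -30, -22, -19, 19, 23, 36]
The list has 7 elements (odd count).
The middle index is 3 (0-based), and the element there is -19.
Final answer: -19


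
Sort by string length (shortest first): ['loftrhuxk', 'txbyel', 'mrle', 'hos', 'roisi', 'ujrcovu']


Compute lengths:
  'loftrhuxk' has length 9
  'txbyel' has length 6
  'mrle' has length 4
  'hos' has length 3
  'roisi' has length 5
  'ujrcovu' has length 7
Lengths in increasing order: 3 < 4 < 5 < 6 < 7 < 9
Listing the words in that order gives the answer.
Final answer: ['hos', 'mrle', 'roisi', 'txbyel', 'ujrcovu', 'loftrhuxk']


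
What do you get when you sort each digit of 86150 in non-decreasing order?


The number 86150 has digits: 8, 6, 1, 5, 0
Sorted: 0, 1, 5, 6, 8
Joining the sorted digits gives the result.
Final answer: 01568


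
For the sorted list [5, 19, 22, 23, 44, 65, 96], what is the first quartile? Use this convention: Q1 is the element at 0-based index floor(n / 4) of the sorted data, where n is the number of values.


The list has n = 7 elements.
Q1 index = floor(7 / 4) = floor(1.75) = 1
Counting from index 0 in the sorted data, the element at index 1 is 19.
Final answer: 19


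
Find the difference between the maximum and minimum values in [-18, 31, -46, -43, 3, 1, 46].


Maximum value: 46
Minimum value: -46
Range = 46 - (-46) = 92
Final answer: 92


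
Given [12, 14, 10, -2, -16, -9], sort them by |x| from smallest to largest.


Compute absolute values:
  |12| = 12
  |14| = 14
  |10| = 10
  |-2| = 2
  |-16| = 16
  |-9| = 9
Absolute values in increasing order: 2 < 9 < 10 < 12 < 14 < 16
Listing the original numbers in that order gives the answer.
Final answer: [-2, -9, 10, 12, 14, -16]


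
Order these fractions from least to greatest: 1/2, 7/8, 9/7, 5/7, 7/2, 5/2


Convert to decimal for comparison:
  1/2 = 0.5
  7/8 = 0.875
  9/7 = 1.2857
  5/7 = 0.7143
  7/2 = 3.5
  5/2 = 2.5
Decimals in increasing order: 0.5 < 0.7143 < 0.875 < 1.2857 < 2.5 < 3.5
Writing each back as its fraction gives the sorted order.
Final answer: 1/2, 5/7, 7/8, 9/7, 5/2, 7/2


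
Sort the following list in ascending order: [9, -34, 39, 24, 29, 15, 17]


Original list: [9, -34, 39, 24, 29, 15, 17]
Repeatedly take the smallest remaining element:
  Remaining [9, -34, 39, 24, 29, 15, 17] -> smallest is -34
  Remaining [9, 39, 24, 29, 15, 17] -> smallest is 9
  Remaining [39, 24, 29, 15, 17] -> smallest is 15
  Remaining [39, 24, 29, 17] -> smallest is 17
  Remaining [39, 24, 29] -> smallest is 24
  Remaining [39, 29] -> smallest is 29
  Remaining [39] -> smallest is 39
Collecting the picks in order gives the sorted list.
Final answer: [-34, 9, 15, 17, 24, 29, 39]


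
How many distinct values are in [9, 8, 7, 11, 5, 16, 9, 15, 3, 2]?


List all unique values:
Distinct values: [2, 3, 5, 7, 8, 9, 11, 15, 16]
Count = 9
Final answer: 9


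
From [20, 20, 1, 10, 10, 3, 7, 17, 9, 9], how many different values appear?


List all unique values:
Distinct values: [1, 3, 7, 9, 10, 17, 20]
Count = 7
Final answer: 7


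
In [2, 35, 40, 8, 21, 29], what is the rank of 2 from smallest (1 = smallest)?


Sort ascending: [2, 8, 21, 29, 35, 40]
Find 2 in the sorted list.
2 is at position 1 (1-indexed).
Final answer: 1


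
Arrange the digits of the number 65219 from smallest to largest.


The number 65219 has digits: 6, 5, 2, 1, 9
Sorted: 1, 2, 5, 6, 9
Joining the sorted digits gives the result.
Final answer: 12569


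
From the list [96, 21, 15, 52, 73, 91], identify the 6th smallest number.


Sort ascending: [15, 21, 52, 73, 91, 96]
The 6th element (1-indexed) is at index 5.
Value = 96
Final answer: 96


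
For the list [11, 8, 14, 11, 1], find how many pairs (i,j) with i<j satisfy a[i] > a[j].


For each element, count the later elements that are smaller than it:
  11 (index 0): smaller elements after it = [8, 1] -> 2
  8 (index 1): smaller elements after it = [1] -> 1
  14 (index 2): smaller elements after it = [11, 1] -> 2
  11 (index 3): smaller elements after it = [1] -> 1
Total inversions = 2 + 1 + 2 + 1 = 6
Final answer: 6


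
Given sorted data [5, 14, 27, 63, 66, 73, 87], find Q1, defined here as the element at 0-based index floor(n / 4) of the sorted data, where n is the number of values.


The list has n = 7 elements.
Q1 index = floor(7 / 4) = floor(1.75) = 1
Counting from index 0 in the sorted data, the element at index 1 is 14.
Final answer: 14


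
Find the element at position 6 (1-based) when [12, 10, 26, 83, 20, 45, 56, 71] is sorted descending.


Sort descending: [83, 71, 56, 45, 26, 20, 12, 10]
The 6th element (1-indexed) is at index 5.
Value = 20
Final answer: 20


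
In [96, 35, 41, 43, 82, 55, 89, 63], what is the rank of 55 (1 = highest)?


Sort descending: [96, 89, 82, 63, 55, 43, 41, 35]
Find 55 in the sorted list.
55 is at position 5.
Final answer: 5


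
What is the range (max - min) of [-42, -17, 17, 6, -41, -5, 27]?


Maximum value: 27
Minimum value: -42
Range = 27 - (-42) = 69
Final answer: 69


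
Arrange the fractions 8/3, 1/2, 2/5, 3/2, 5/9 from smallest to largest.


Convert to decimal for comparison:
  8/3 = 2.6667
  1/2 = 0.5
  2/5 = 0.4
  3/2 = 1.5
  5/9 = 0.5556
Decimals in increasing order: 0.4 < 0.5 < 0.5556 < 1.5 < 2.6667
Writing each back as its fraction gives the sorted order.
Final answer: 2/5, 1/2, 5/9, 3/2, 8/3


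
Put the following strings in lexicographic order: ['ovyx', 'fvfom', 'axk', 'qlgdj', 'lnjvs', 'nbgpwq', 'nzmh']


Compare strings character by character (the first differing letter decides):
  'axk' < 'fvfom' since 'a' < 'f' at position 1
  'fvfom' < 'lnjvs' since 'f' < 'l' at position 1
  'lnjvs' < 'nbgpwq' since 'l' < 'n' at position 1
  'nbgpwq' < 'nzmh' since 'b' < 'z' at position 2
  'nzmh' < 'ovyx' since 'n' < 'o' at position 1
  'ovyx' < 'qlgdj' since 'o' < 'q' at position 1
Chaining these comparisons gives the alphabetical order.
Final answer: ['axk', 'fvfom', 'lnjvs', 'nbgpwq', 'nzmh', 'ovyx', 'qlgdj']


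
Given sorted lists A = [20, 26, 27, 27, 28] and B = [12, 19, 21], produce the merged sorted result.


List A: [20, 26, 27, 27, 28]
List B: [12, 19, 21]
Repeatedly compare the front elements and take the smaller:
  20 vs 12 -> take 12
  20 vs 19 -> take 19
  20 vs 21 -> take 20
  26 vs 21 -> take 21
  B is exhausted; append the rest of A: [26, 27, 27, 28]
Final answer: [12, 19, 20, 21, 26, 27, 27, 28]


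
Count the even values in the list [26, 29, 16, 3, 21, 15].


Check each element:
  26 is even
  29 is odd
  16 is even
  3 is odd
  21 is odd
  15 is odd
Evens: [26, 16]
Count of evens = 2
Final answer: 2


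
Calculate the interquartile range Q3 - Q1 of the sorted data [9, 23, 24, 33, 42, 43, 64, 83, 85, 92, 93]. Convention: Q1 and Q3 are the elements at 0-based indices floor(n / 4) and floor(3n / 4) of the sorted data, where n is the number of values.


The data has n = 11 elements.
Q1 index = floor(11 / 4) = floor(2.75) = 2; Q3 index = floor(3 * 11 / 4) = floor(8.25) = 8
Q1 = element at index 2 = 24
Q3 = element at index 8 = 85
IQR = 85 - 24 = 61
Final answer: 61


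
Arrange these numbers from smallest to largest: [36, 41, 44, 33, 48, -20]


Original list: [36, 41, 44, 33, 48, -20]
Repeatedly take the smallest remaining element:
  Remaining [36, 41, 44, 33, 48, -20] -> smallest is -20
  Remaining [36, 41, 44, 33, 48] -> smallest is 33
  Remaining [36, 41, 44, 48] -> smallest is 36
  Remaining [41, 44, 48] -> smallest is 41
  Remaining [44, 48] -> smallest is 44
  Remaining [48] -> smallest is 48
Collecting the picks in order gives the sorted list.
Final answer: [-20, 33, 36, 41, 44, 48]


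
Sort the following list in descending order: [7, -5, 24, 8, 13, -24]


Original list: [7, -5, 24, 8, 13, -24]
Repeatedly take the largest remaining element:
  Remaining [7, -5, 24, 8, 13, -24] -> largest is 24
  Remaining [7, -5, 8, 13, -24] -> largest is 13
  Remaining [7, -5, 8, -24] -> largest is 8
  Remaining [7, -5, -24] -> largest is 7
  Remaining [-5, -24] -> largest is -5
  Remaining [-24] -> largest is -24
Collecting the picks in order gives the descending list.
Final answer: [24, 13, 8, 7, -5, -24]


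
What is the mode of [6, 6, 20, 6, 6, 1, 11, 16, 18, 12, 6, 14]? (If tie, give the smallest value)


Count the frequency of each value:
  1 appears 1 time(s)
  6 appears 5 time(s)
  11 appears 1 time(s)
  12 appears 1 time(s)
  14 appears 1 time(s)
  16 appears 1 time(s)
  18 appears 1 time(s)
  20 appears 1 time(s)
Maximum frequency is 5.
Only 6 reaches that frequency, so it is the mode.
Final answer: 6


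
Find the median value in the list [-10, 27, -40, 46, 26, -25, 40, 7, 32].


First, sort the list: [-40, -25, -10, 7, 26, 27, 32, 40, 46]
The list has 9 elements (odd count).
The middle index is 4 (0-based), and the element there is 26.
Final answer: 26


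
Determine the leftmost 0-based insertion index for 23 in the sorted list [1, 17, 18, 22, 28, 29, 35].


List is sorted: [1, 17, 18, 22, 28, 29, 35]
We need the leftmost position where 23 can be inserted, i.e. the first index whose element is >= 23 (or the end of the list if none is).
Binary search with low=0, high=7 (0-based indices):
  low=0, high=7, mid=3: a[3]=22 < 23, so low = 4
  low=4, high=7, mid=5: a[5]=29 >= 23, so high = 5
  low=4, high=5, mid=4: a[4]=28 >= 23, so high = 4
Now low = high = 4, so the insertion index is 4.
Final answer: 4


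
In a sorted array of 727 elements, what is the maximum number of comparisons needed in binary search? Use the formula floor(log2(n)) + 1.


Binary search halves the search space each step.
Maximum comparisons = floor(log2(727)) + 1
log2(727) = 9.5058
floor(log2(727)) = 9, so 9 + 1 = 10
Final answer: 10


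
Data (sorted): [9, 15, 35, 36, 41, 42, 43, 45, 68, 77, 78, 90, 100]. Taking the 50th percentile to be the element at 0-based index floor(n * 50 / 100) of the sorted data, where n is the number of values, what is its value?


The dataset has n = 13 elements.
Index = floor(13 * 50 / 100) = floor(650 / 100) = floor(6.5) = 6
Counting from index 0 in the sorted data, the element at index 6 is 43.
Final answer: 43


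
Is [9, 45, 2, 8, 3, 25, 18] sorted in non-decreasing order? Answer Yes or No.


Check consecutive pairs:
  9 <= 45? True
  45 <= 2? False
  2 <= 8? True
  8 <= 3? False
  3 <= 25? True
  25 <= 18? False
3 consecutive pair(s) are out of order, so the list is not sorted.
Final answer: No


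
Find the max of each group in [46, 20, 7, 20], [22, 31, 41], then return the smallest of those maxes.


Find max of each group:
  Group 1: [46, 20, 7, 20] -> max = 46
  Group 2: [22, 31, 41] -> max = 41
Maxes: [46, 41]
Minimum of maxes = 41
Final answer: 41


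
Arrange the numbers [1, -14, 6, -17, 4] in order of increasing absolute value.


Compute absolute values:
  |1| = 1
  |-14| = 14
  |6| = 6
  |-17| = 17
  |4| = 4
Absolute values in increasing order: 1 < 4 < 6 < 14 < 17
Listing the original numbers in that order gives the answer.
Final answer: [1, 4, 6, -14, -17]


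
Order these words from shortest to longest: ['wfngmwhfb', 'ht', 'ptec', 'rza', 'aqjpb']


Compute lengths:
  'wfngmwhfb' has length 9
  'ht' has length 2
  'ptec' has length 4
  'rza' has length 3
  'aqjpb' has length 5
Lengths in increasing order: 2 < 3 < 4 < 5 < 9
Listing the words in that order gives the answer.
Final answer: ['ht', 'rza', 'ptec', 'aqjpb', 'wfngmwhfb']


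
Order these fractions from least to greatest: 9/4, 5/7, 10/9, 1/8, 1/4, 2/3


Convert to decimal for comparison:
  9/4 = 2.25
  5/7 = 0.7143
  10/9 = 1.1111
  1/8 = 0.125
  1/4 = 0.25
  2/3 = 0.6667
Decimals in increasing order: 0.125 < 0.25 < 0.6667 < 0.7143 < 1.1111 < 2.25
Writing each back as its fraction gives the sorted order.
Final answer: 1/8, 1/4, 2/3, 5/7, 10/9, 9/4


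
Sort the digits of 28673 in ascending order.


The number 28673 has digits: 2, 8, 6, 7, 3
Sorted: 2, 3, 6, 7, 8
Joining the sorted digits gives the result.
Final answer: 23678


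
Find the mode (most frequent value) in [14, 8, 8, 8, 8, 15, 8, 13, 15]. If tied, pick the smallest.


Count the frequency of each value:
  8 appears 5 time(s)
  13 appears 1 time(s)
  14 appears 1 time(s)
  15 appears 2 time(s)
Maximum frequency is 5.
Only 8 reaches that frequency, so it is the mode.
Final answer: 8


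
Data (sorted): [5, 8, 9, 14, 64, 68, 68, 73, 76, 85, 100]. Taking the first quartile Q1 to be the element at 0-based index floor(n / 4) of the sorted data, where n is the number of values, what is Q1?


The list has n = 11 elements.
Q1 index = floor(11 / 4) = floor(2.75) = 2
Counting from index 0 in the sorted data, the element at index 2 is 9.
Final answer: 9


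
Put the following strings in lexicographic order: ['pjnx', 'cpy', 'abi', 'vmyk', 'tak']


Compare strings character by character (the first differing letter decides):
  'abi' < 'cpy' since 'a' < 'c' at position 1
  'cpy' < 'pjnx' since 'c' < 'p' at position 1
  'pjnx' < 'tak' since 'p' < 't' at position 1
  'tak' < 'vmyk' since 't' < 'v' at position 1
Chaining these comparisons gives the alphabetical order.
Final answer: ['abi', 'cpy', 'pjnx', 'tak', 'vmyk']


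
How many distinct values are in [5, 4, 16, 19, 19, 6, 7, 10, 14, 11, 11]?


List all unique values:
Distinct values: [4, 5, 6, 7, 10, 11, 14, 16, 19]
Count = 9
Final answer: 9


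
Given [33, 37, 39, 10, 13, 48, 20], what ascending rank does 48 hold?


Sort ascending: [10, 13, 20, 33, 37, 39, 48]
Find 48 in the sorted list.
48 is at position 7 (1-indexed).
Final answer: 7


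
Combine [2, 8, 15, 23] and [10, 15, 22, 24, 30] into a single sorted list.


List A: [2, 8, 15, 23]
List B: [10, 15, 22, 24, 30]
Repeatedly compare the front elements and take the smaller:
  2 vs 10 -> take 2
  8 vs 10 -> take 8
  15 vs 10 -> take 10
  15 vs 15 -> take 15
  23 vs 15 -> take 15
  23 vs 22 -> take 22
  23 vs 24 -> take 23
  A is exhausted; append the rest of B: [24, 30]
Final answer: [2, 8, 10, 15, 15, 22, 23, 24, 30]


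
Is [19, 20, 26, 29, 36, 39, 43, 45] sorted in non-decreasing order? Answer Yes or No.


Check consecutive pairs:
  19 <= 20? True
  20 <= 26? True
  26 <= 29? True
  29 <= 36? True
  36 <= 39? True
  39 <= 43? True
  43 <= 45? True
Every consecutive pair is in order, so the list is non-decreasing.
Final answer: Yes


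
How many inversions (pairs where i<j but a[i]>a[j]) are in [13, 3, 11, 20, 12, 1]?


For each element, count the later elements that are smaller than it:
  13 (index 0): smaller elements after it = [3, 11, 12, 1] -> 4
  3 (index 1): smaller elements after it = [1] -> 1
  11 (index 2): smaller elements after it = [1] -> 1
  20 (index 3): smaller elements after it = [12, 1] -> 2
  12 (index 4): smaller elements after it = [1] -> 1
Total inversions = 4 + 1 + 1 + 2 + 1 = 9
Final answer: 9


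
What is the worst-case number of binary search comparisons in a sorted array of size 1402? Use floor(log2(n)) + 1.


Binary search halves the search space each step.
Maximum comparisons = floor(log2(1402)) + 1
log2(1402) = 10.4533
floor(log2(1402)) = 10, so 10 + 1 = 11
Final answer: 11


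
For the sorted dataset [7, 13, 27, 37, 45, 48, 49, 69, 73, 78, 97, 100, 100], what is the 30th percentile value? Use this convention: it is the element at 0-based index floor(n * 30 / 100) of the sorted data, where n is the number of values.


The dataset has n = 13 elements.
Index = floor(13 * 30 / 100) = floor(390 / 100) = floor(3.9) = 3
Counting from index 0 in the sorted data, the element at index 3 is 37.
Final answer: 37


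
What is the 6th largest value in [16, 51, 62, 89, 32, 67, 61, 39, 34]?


Sort descending: [89, 67, 62, 61, 51, 39, 34, 32, 16]
The 6th element (1-indexed) is at index 5.
Value = 39
Final answer: 39


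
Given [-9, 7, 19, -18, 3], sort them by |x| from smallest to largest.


Compute absolute values:
  |-9| = 9
  |7| = 7
  |19| = 19
  |-18| = 18
  |3| = 3
Absolute values in increasing order: 3 < 7 < 9 < 18 < 19
Listing the original numbers in that order gives the answer.
Final answer: [3, 7, -9, -18, 19]


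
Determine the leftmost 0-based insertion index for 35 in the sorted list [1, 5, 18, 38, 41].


List is sorted: [1, 5, 18, 38, 41]
We need the leftmost position where 35 can be inserted, i.e. the first index whose element is >= 35 (or the end of the list if none is).
Binary search with low=0, high=5 (0-based indices):
  low=0, high=5, mid=2: a[2]=18 < 35, so low = 3
  low=3, high=5, mid=4: a[4]=41 >= 35, so high = 4
  low=3, high=4, mid=3: a[3]=38 >= 35, so high = 3
Now low = high = 3, so the insertion index is 3.
Final answer: 3


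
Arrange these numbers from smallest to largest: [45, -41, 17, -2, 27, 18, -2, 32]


Original list: [45, -41, 17, -2, 27, 18, -2, 32]
Repeatedly take the smallest remaining element:
  Remaining [45, -41, 17, -2, 27, 18, -2, 32] -> smallest is -41
  Remaining [45, 17, -2, 27, 18, -2, 32] -> smallest is -2
  Remaining [45, 17, 27, 18, -2, 32] -> smallest is -2
  Remaining [45, 17, 27, 18, 32] -> smallest is 17
  Remaining [45, 27, 18, 32] -> smallest is 18
  Remaining [45, 27, 32] -> smallest is 27
  Remaining [45, 32] -> smallest is 32
  Remaining [45] -> smallest is 45
Collecting the picks in order gives the sorted list.
Final answer: [-41, -2, -2, 17, 18, 27, 32, 45]


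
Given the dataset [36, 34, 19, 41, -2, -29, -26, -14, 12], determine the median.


First, sort the list: [-29, -26, -14, -2, 12, 19, 34, 36, 41]
The list has 9 elements (odd count).
The middle index is 4 (0-based), and the element there is 12.
Final answer: 12


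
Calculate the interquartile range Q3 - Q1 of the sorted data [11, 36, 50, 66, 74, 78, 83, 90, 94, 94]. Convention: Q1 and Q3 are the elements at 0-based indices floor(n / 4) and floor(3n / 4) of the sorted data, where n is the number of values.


The data has n = 10 elements.
Q1 index = floor(10 / 4) = floor(2.5) = 2; Q3 index = floor(3 * 10 / 4) = floor(7.5) = 7
Q1 = element at index 2 = 50
Q3 = element at index 7 = 90
IQR = 90 - 50 = 40
Final answer: 40


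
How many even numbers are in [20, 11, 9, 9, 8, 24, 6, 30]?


Check each element:
  20 is even
  11 is odd
  9 is odd
  9 is odd
  8 is even
  24 is even
  6 is even
  30 is even
Evens: [20, 8, 24, 6, 30]
Count of evens = 5
Final answer: 5


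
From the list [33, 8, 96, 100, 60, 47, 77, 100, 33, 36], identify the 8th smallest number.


Sort ascending: [8, 33, 33, 36, 47, 60, 77, 96, 100, 100]
The 8th element (1-indexed) is at index 7.
Value = 96
Final answer: 96


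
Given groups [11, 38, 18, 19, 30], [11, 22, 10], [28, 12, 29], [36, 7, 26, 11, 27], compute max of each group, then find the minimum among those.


Find max of each group:
  Group 1: [11, 38, 18, 19, 30] -> max = 38
  Group 2: [11, 22, 10] -> max = 22
  Group 3: [28, 12, 29] -> max = 29
  Group 4: [36, 7, 26, 11, 27] -> max = 36
Maxes: [38, 22, 29, 36]
Minimum of maxes = 22
Final answer: 22


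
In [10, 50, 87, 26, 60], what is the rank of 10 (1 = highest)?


Sort descending: [87, 60, 50, 26, 10]
Find 10 in the sorted list.
10 is at position 5.
Final answer: 5


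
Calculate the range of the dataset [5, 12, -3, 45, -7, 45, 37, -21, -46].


Maximum value: 45
Minimum value: -46
Range = 45 - (-46) = 91
Final answer: 91


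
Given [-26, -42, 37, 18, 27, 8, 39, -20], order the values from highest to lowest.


Original list: [-26, -42, 37, 18, 27, 8, 39, -20]
Repeatedly take the largest remaining element:
  Remaining [-26, -42, 37, 18, 27, 8, 39, -20] -> largest is 39
  Remaining [-26, -42, 37, 18, 27, 8, -20] -> largest is 37
  Remaining [-26, -42, 18, 27, 8, -20] -> largest is 27
  Remaining [-26, -42, 18, 8, -20] -> largest is 18
  Remaining [-26, -42, 8, -20] -> largest is 8
  Remaining [-26, -42, -20] -> largest is -20
  Remaining [-26, -42] -> largest is -26
  Remaining [-42] -> largest is -42
Collecting the picks in order gives the descending list.
Final answer: [39, 37, 27, 18, 8, -20, -26, -42]


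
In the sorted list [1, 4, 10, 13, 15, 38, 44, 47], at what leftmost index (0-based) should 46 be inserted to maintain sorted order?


List is sorted: [1, 4, 10, 13, 15, 38, 44, 47]
We need the leftmost position where 46 can be inserted, i.e. the first index whose element is >= 46 (or the end of the list if none is).
Binary search with low=0, high=8 (0-based indices):
  low=0, high=8, mid=4: a[4]=15 < 46, so low = 5
  low=5, high=8, mid=6: a[6]=44 < 46, so low = 7
  low=7, high=8, mid=7: a[7]=47 >= 46, so high = 7
Now low = high = 7, so the insertion index is 7.
Final answer: 7


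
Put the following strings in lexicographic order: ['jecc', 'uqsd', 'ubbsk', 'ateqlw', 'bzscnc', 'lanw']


Compare strings character by character (the first differing letter decides):
  'ateqlw' < 'bzscnc' since 'a' < 'b' at position 1
  'bzscnc' < 'jecc' since 'b' < 'j' at position 1
  'jecc' < 'lanw' since 'j' < 'l' at position 1
  'lanw' < 'ubbsk' since 'l' < 'u' at position 1
  'ubbsk' < 'uqsd' since 'b' < 'q' at position 2
Chaining these comparisons gives the alphabetical order.
Final answer: ['ateqlw', 'bzscnc', 'jecc', 'lanw', 'ubbsk', 'uqsd']


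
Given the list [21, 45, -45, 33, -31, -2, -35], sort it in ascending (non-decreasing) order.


Original list: [21, 45, -45, 33, -31, -2, -35]
Repeatedly take the smallest remaining element:
  Remaining [21, 45, -45, 33, -31, -2, -35] -> smallest is -45
  Remaining [21, 45, 33, -31, -2, -35] -> smallest is -35
  Remaining [21, 45, 33, -31, -2] -> smallest is -31
  Remaining [21, 45, 33, -2] -> smallest is -2
  Remaining [21, 45, 33] -> smallest is 21
  Remaining [45, 33] -> smallest is 33
  Remaining [45] -> smallest is 45
Collecting the picks in order gives the sorted list.
Final answer: [-45, -35, -31, -2, 21, 33, 45]


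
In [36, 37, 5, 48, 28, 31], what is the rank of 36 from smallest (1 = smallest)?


Sort ascending: [5, 28, 31, 36, 37, 48]
Find 36 in the sorted list.
36 is at position 4 (1-indexed).
Final answer: 4


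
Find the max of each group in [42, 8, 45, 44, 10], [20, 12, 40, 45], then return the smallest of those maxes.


Find max of each group:
  Group 1: [42, 8, 45, 44, 10] -> max = 45
  Group 2: [20, 12, 40, 45] -> max = 45
Maxes: [45, 45]
Minimum of maxes = 45
Final answer: 45


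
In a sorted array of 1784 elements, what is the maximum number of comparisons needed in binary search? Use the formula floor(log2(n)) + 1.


Binary search halves the search space each step.
Maximum comparisons = floor(log2(1784)) + 1
log2(1784) = 10.8009
floor(log2(1784)) = 10, so 10 + 1 = 11
Final answer: 11


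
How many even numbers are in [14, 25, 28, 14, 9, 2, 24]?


Check each element:
  14 is even
  25 is odd
  28 is even
  14 is even
  9 is odd
  2 is even
  24 is even
Evens: [14, 28, 14, 2, 24]
Count of evens = 5
Final answer: 5


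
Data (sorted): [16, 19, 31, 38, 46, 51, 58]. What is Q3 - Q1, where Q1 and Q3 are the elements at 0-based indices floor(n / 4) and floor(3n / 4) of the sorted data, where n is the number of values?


The data has n = 7 elements.
Q1 index = floor(7 / 4) = floor(1.75) = 1; Q3 index = floor(3 * 7 / 4) = floor(5.25) = 5
Q1 = element at index 1 = 19
Q3 = element at index 5 = 51
IQR = 51 - 19 = 32
Final answer: 32


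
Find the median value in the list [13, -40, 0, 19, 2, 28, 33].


First, sort the list: [-40, 0, 2, 13, 19, 28, 33]
The list has 7 elements (odd count).
The middle index is 3 (0-based), and the element there is 13.
Final answer: 13


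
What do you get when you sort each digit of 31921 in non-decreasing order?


The number 31921 has digits: 3, 1, 9, 2, 1
Sorted: 1, 1, 2, 3, 9
Joining the sorted digits gives the result.
Final answer: 11239


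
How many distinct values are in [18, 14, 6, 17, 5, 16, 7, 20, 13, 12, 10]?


List all unique values:
Distinct values: [5, 6, 7, 10, 12, 13, 14, 16, 17, 18, 20]
Count = 11
Final answer: 11


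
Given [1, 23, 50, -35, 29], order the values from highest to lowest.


Original list: [1, 23, 50, -35, 29]
Repeatedly take the largest remaining element:
  Remaining [1, 23, 50, -35, 29] -> largest is 50
  Remaining [1, 23, -35, 29] -> largest is 29
  Remaining [1, 23, -35] -> largest is 23
  Remaining [1, -35] -> largest is 1
  Remaining [-35] -> largest is -35
Collecting the picks in order gives the descending list.
Final answer: [50, 29, 23, 1, -35]


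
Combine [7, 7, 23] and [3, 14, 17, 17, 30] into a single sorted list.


List A: [7, 7, 23]
List B: [3, 14, 17, 17, 30]
Repeatedly compare the front elements and take the smaller:
  7 vs 3 -> take 3
  7 vs 14 -> take 7
  7 vs 14 -> take 7
  23 vs 14 -> take 14
  23 vs 17 -> take 17
  23 vs 17 -> take 17
  23 vs 30 -> take 23
  A is exhausted; append the rest of B: [30]
Final answer: [3, 7, 7, 14, 17, 17, 23, 30]


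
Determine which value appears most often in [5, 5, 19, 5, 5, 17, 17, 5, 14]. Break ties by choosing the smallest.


Count the frequency of each value:
  5 appears 5 time(s)
  14 appears 1 time(s)
  17 appears 2 time(s)
  19 appears 1 time(s)
Maximum frequency is 5.
Only 5 reaches that frequency, so it is the mode.
Final answer: 5


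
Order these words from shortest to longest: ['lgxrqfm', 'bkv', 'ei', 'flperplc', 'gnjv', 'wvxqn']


Compute lengths:
  'lgxrqfm' has length 7
  'bkv' has length 3
  'ei' has length 2
  'flperplc' has length 8
  'gnjv' has length 4
  'wvxqn' has length 5
Lengths in increasing order: 2 < 3 < 4 < 5 < 7 < 8
Listing the words in that order gives the answer.
Final answer: ['ei', 'bkv', 'gnjv', 'wvxqn', 'lgxrqfm', 'flperplc']


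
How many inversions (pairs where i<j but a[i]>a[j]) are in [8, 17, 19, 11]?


For each element, count the later elements that are smaller than it:
  8 (index 0): smaller elements after it = [] -> 0
  17 (index 1): smaller elements after it = [11] -> 1
  19 (index 2): smaller elements after it = [11] -> 1
Total inversions = 0 + 1 + 1 = 2
Final answer: 2


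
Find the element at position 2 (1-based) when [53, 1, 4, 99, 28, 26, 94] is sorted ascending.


Sort ascending: [1, 4, 26, 28, 53, 94, 99]
The 2nd element (1-indexed) is at index 1.
Value = 4
Final answer: 4


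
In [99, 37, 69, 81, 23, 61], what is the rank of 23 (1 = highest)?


Sort descending: [99, 81, 69, 61, 37, 23]
Find 23 in the sorted list.
23 is at position 6.
Final answer: 6


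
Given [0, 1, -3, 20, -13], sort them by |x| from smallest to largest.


Compute absolute values:
  |0| = 0
  |1| = 1
  |-3| = 3
  |20| = 20
  |-13| = 13
Absolute values in increasing order: 0 < 1 < 3 < 13 < 20
Listing the original numbers in that order gives the answer.
Final answer: [0, 1, -3, -13, 20]


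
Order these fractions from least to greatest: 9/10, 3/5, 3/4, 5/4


Convert to decimal for comparison:
  9/10 = 0.9
  3/5 = 0.6
  3/4 = 0.75
  5/4 = 1.25
Decimals in increasing order: 0.6 < 0.75 < 0.9 < 1.25
Writing each back as its fraction gives the sorted order.
Final answer: 3/5, 3/4, 9/10, 5/4


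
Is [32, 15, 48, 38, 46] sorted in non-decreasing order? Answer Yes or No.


Check consecutive pairs:
  32 <= 15? False
  15 <= 48? True
  48 <= 38? False
  38 <= 46? True
2 consecutive pair(s) are out of order, so the list is not sorted.
Final answer: No


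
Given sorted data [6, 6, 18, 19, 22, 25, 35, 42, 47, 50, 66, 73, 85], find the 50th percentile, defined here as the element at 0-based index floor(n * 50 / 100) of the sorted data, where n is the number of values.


The dataset has n = 13 elements.
Index = floor(13 * 50 / 100) = floor(650 / 100) = floor(6.5) = 6
Counting from index 0 in the sorted data, the element at index 6 is 35.
Final answer: 35


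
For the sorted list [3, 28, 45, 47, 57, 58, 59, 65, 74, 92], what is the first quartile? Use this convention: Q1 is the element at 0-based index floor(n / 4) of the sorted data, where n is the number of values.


The list has n = 10 elements.
Q1 index = floor(10 / 4) = floor(2.5) = 2
Counting from index 0 in the sorted data, the element at index 2 is 45.
Final answer: 45


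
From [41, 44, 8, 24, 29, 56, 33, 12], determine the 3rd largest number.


Sort descending: [56, 44, 41, 33, 29, 24, 12, 8]
The 3rd element (1-indexed) is at index 2.
Value = 41
Final answer: 41


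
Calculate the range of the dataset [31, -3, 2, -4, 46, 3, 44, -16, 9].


Maximum value: 46
Minimum value: -16
Range = 46 - (-16) = 62
Final answer: 62


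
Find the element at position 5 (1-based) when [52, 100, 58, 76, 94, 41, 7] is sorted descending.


Sort descending: [100, 94, 76, 58, 52, 41, 7]
The 5th element (1-indexed) is at index 4.
Value = 52
Final answer: 52


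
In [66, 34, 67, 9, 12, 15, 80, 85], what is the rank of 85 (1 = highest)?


Sort descending: [85, 80, 67, 66, 34, 15, 12, 9]
Find 85 in the sorted list.
85 is at position 1.
Final answer: 1


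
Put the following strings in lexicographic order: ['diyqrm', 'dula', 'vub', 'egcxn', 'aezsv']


Compare strings character by character (the first differing letter decides):
  'aezsv' < 'diyqrm' since 'a' < 'd' at position 1
  'diyqrm' < 'dula' since 'i' < 'u' at position 2
  'dula' < 'egcxn' since 'd' < 'e' at position 1
  'egcxn' < 'vub' since 'e' < 'v' at position 1
Chaining these comparisons gives the alphabetical order.
Final answer: ['aezsv', 'diyqrm', 'dula', 'egcxn', 'vub']


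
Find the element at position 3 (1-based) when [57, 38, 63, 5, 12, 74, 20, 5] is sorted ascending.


Sort ascending: [5, 5, 12, 20, 38, 57, 63, 74]
The 3rd element (1-indexed) is at index 2.
Value = 12
Final answer: 12


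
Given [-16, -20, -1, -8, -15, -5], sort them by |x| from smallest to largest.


Compute absolute values:
  |-16| = 16
  |-20| = 20
  |-1| = 1
  |-8| = 8
  |-15| = 15
  |-5| = 5
Absolute values in increasing order: 1 < 5 < 8 < 15 < 16 < 20
Listing the original numbers in that order gives the answer.
Final answer: [-1, -5, -8, -15, -16, -20]


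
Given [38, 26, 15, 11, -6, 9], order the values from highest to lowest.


Original list: [38, 26, 15, 11, -6, 9]
Repeatedly take the largest remaining element:
  Remaining [38, 26, 15, 11, -6, 9] -> largest is 38
  Remaining [26, 15, 11, -6, 9] -> largest is 26
  Remaining [15, 11, -6, 9] -> largest is 15
  Remaining [11, -6, 9] -> largest is 11
  Remaining [-6, 9] -> largest is 9
  Remaining [-6] -> largest is -6
Collecting the picks in order gives the descending list.
Final answer: [38, 26, 15, 11, 9, -6]


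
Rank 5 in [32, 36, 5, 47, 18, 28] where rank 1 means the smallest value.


Sort ascending: [5, 18, 28, 32, 36, 47]
Find 5 in the sorted list.
5 is at position 1 (1-indexed).
Final answer: 1


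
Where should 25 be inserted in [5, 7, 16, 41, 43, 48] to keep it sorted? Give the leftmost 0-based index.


List is sorted: [5, 7, 16, 41, 43, 48]
We need the leftmost position where 25 can be inserted, i.e. the first index whose element is >= 25 (or the end of the list if none is).
Binary search with low=0, high=6 (0-based indices):
  low=0, high=6, mid=3: a[3]=41 >= 25, so high = 3
  low=0, high=3, mid=1: a[1]=7 < 25, so low = 2
  low=2, high=3, mid=2: a[2]=16 < 25, so low = 3
Now low = high = 3, so the insertion index is 3.
Final answer: 3


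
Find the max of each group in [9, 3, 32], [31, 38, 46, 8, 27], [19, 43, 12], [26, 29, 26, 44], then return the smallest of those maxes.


Find max of each group:
  Group 1: [9, 3, 32] -> max = 32
  Group 2: [31, 38, 46, 8, 27] -> max = 46
  Group 3: [19, 43, 12] -> max = 43
  Group 4: [26, 29, 26, 44] -> max = 44
Maxes: [32, 46, 43, 44]
Minimum of maxes = 32
Final answer: 32


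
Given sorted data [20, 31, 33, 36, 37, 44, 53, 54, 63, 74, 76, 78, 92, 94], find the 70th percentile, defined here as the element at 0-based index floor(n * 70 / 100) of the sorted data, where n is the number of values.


The dataset has n = 14 elements.
Index = floor(14 * 70 / 100) = floor(980 / 100) = floor(9.8) = 9
Counting from index 0 in the sorted data, the element at index 9 is 74.
Final answer: 74


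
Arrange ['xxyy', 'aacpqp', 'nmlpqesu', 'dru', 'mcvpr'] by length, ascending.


Compute lengths:
  'xxyy' has length 4
  'aacpqp' has length 6
  'nmlpqesu' has length 8
  'dru' has length 3
  'mcvpr' has length 5
Lengths in increasing order: 3 < 4 < 5 < 6 < 8
Listing the words in that order gives the answer.
Final answer: ['dru', 'xxyy', 'mcvpr', 'aacpqp', 'nmlpqesu']


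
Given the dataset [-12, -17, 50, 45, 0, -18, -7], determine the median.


First, sort the list: [-18, -17, -12, -7, 0, 45, 50]
The list has 7 elements (odd count).
The middle index is 3 (0-based), and the element there is -7.
Final answer: -7


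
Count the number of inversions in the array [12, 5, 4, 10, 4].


For each element, count the later elements that are smaller than it:
  12 (index 0): smaller elements after it = [5, 4, 10, 4] -> 4
  5 (index 1): smaller elements after it = [4, 4] -> 2
  4 (index 2): smaller elements after it = [] -> 0
  10 (index 3): smaller elements after it = [4] -> 1
Total inversions = 4 + 2 + 0 + 1 = 7
Final answer: 7


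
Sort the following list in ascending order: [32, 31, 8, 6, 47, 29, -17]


Original list: [32, 31, 8, 6, 47, 29, -17]
Repeatedly take the smallest remaining element:
  Remaining [32, 31, 8, 6, 47, 29, -17] -> smallest is -17
  Remaining [32, 31, 8, 6, 47, 29] -> smallest is 6
  Remaining [32, 31, 8, 47, 29] -> smallest is 8
  Remaining [32, 31, 47, 29] -> smallest is 29
  Remaining [32, 31, 47] -> smallest is 31
  Remaining [32, 47] -> smallest is 32
  Remaining [47] -> smallest is 47
Collecting the picks in order gives the sorted list.
Final answer: [-17, 6, 8, 29, 31, 32, 47]


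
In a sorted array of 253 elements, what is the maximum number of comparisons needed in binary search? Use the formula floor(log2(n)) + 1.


Binary search halves the search space each step.
Maximum comparisons = floor(log2(253)) + 1
log2(253) = 7.983
floor(log2(253)) = 7, so 7 + 1 = 8
Final answer: 8


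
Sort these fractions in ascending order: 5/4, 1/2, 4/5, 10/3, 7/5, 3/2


Convert to decimal for comparison:
  5/4 = 1.25
  1/2 = 0.5
  4/5 = 0.8
  10/3 = 3.3333
  7/5 = 1.4
  3/2 = 1.5
Decimals in increasing order: 0.5 < 0.8 < 1.25 < 1.4 < 1.5 < 3.3333
Writing each back as its fraction gives the sorted order.
Final answer: 1/2, 4/5, 5/4, 7/5, 3/2, 10/3


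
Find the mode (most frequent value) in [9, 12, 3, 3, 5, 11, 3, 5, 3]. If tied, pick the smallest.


Count the frequency of each value:
  3 appears 4 time(s)
  5 appears 2 time(s)
  9 appears 1 time(s)
  11 appears 1 time(s)
  12 appears 1 time(s)
Maximum frequency is 4.
Only 3 reaches that frequency, so it is the mode.
Final answer: 3


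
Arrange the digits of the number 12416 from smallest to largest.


The number 12416 has digits: 1, 2, 4, 1, 6
Sorted: 1, 1, 2, 4, 6
Joining the sorted digits gives the result.
Final answer: 11246
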